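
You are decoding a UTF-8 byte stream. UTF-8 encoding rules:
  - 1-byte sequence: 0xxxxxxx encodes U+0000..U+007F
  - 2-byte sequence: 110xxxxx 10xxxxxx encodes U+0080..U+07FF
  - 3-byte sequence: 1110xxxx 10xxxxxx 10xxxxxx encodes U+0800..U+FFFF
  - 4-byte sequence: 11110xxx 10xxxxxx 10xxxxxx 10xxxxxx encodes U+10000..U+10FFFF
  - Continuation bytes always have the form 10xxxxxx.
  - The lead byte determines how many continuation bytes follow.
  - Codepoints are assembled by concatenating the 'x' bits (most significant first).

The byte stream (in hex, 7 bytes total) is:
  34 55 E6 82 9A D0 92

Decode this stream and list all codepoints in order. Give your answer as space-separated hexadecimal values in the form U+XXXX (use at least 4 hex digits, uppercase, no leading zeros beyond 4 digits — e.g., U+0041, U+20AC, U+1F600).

Answer: U+0034 U+0055 U+609A U+0412

Derivation:
Byte[0]=34: 1-byte ASCII. cp=U+0034
Byte[1]=55: 1-byte ASCII. cp=U+0055
Byte[2]=E6: 3-byte lead, need 2 cont bytes. acc=0x6
Byte[3]=82: continuation. acc=(acc<<6)|0x02=0x182
Byte[4]=9A: continuation. acc=(acc<<6)|0x1A=0x609A
Completed: cp=U+609A (starts at byte 2)
Byte[5]=D0: 2-byte lead, need 1 cont bytes. acc=0x10
Byte[6]=92: continuation. acc=(acc<<6)|0x12=0x412
Completed: cp=U+0412 (starts at byte 5)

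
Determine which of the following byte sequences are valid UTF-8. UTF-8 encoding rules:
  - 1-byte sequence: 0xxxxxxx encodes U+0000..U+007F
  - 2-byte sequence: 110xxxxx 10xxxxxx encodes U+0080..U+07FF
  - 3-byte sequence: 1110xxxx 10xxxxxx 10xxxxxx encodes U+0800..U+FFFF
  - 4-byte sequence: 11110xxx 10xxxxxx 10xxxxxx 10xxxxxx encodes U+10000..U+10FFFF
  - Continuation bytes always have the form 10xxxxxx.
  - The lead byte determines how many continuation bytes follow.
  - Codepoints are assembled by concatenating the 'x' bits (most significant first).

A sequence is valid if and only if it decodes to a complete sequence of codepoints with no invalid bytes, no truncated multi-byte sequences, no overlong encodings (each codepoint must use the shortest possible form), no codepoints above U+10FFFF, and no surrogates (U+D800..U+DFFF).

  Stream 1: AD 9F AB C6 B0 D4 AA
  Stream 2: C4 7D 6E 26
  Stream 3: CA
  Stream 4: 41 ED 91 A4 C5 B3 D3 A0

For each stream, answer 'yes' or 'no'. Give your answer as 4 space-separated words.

Answer: no no no yes

Derivation:
Stream 1: error at byte offset 0. INVALID
Stream 2: error at byte offset 1. INVALID
Stream 3: error at byte offset 1. INVALID
Stream 4: decodes cleanly. VALID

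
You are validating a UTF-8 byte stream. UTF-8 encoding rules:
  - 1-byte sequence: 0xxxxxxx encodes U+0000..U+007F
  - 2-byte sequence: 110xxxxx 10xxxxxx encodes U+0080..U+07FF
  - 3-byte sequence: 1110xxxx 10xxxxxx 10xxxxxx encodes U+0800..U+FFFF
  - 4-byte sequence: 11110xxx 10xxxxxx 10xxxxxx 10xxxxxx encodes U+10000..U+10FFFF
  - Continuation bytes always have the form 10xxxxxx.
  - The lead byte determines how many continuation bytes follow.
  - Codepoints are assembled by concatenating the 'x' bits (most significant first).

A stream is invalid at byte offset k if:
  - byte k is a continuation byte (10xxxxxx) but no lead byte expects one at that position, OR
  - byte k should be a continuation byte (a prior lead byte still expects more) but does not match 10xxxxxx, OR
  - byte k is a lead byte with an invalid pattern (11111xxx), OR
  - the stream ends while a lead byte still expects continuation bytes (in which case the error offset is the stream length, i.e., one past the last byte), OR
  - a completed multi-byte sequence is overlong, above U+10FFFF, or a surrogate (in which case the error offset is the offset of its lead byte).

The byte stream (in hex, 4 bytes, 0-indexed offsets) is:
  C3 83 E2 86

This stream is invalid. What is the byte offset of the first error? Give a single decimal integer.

Answer: 4

Derivation:
Byte[0]=C3: 2-byte lead, need 1 cont bytes. acc=0x3
Byte[1]=83: continuation. acc=(acc<<6)|0x03=0xC3
Completed: cp=U+00C3 (starts at byte 0)
Byte[2]=E2: 3-byte lead, need 2 cont bytes. acc=0x2
Byte[3]=86: continuation. acc=(acc<<6)|0x06=0x86
Byte[4]: stream ended, expected continuation. INVALID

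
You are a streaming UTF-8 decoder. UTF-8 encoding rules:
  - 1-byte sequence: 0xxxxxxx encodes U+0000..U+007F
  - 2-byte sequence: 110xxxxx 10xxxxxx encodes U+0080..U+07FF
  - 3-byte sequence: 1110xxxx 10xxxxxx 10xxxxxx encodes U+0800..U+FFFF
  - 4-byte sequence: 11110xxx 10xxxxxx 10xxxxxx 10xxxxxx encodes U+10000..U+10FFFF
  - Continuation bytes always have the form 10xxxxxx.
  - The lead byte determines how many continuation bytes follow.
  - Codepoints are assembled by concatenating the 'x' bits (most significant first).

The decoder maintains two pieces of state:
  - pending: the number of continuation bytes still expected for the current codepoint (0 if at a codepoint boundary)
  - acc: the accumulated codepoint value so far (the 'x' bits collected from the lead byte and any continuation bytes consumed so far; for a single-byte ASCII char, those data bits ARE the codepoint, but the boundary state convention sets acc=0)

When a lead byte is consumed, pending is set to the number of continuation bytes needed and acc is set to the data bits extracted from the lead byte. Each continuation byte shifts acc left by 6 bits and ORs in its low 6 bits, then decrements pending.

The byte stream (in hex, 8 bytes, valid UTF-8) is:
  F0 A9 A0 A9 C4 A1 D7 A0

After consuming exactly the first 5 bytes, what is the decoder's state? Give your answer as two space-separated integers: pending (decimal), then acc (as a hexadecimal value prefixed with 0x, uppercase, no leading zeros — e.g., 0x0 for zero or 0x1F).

Answer: 1 0x4

Derivation:
Byte[0]=F0: 4-byte lead. pending=3, acc=0x0
Byte[1]=A9: continuation. acc=(acc<<6)|0x29=0x29, pending=2
Byte[2]=A0: continuation. acc=(acc<<6)|0x20=0xA60, pending=1
Byte[3]=A9: continuation. acc=(acc<<6)|0x29=0x29829, pending=0
Byte[4]=C4: 2-byte lead. pending=1, acc=0x4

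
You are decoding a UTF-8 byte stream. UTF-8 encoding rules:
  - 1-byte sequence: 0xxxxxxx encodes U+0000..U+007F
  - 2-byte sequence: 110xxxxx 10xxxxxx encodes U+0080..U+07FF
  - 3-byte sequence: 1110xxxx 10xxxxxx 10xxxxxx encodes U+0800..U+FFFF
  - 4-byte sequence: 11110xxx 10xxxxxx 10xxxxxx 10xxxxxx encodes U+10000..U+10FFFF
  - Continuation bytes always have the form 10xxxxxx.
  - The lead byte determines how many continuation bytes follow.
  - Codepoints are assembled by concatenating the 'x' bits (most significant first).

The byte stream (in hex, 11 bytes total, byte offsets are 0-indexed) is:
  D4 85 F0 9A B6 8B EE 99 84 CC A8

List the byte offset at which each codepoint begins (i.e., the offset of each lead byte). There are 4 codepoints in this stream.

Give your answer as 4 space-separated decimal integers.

Answer: 0 2 6 9

Derivation:
Byte[0]=D4: 2-byte lead, need 1 cont bytes. acc=0x14
Byte[1]=85: continuation. acc=(acc<<6)|0x05=0x505
Completed: cp=U+0505 (starts at byte 0)
Byte[2]=F0: 4-byte lead, need 3 cont bytes. acc=0x0
Byte[3]=9A: continuation. acc=(acc<<6)|0x1A=0x1A
Byte[4]=B6: continuation. acc=(acc<<6)|0x36=0x6B6
Byte[5]=8B: continuation. acc=(acc<<6)|0x0B=0x1AD8B
Completed: cp=U+1AD8B (starts at byte 2)
Byte[6]=EE: 3-byte lead, need 2 cont bytes. acc=0xE
Byte[7]=99: continuation. acc=(acc<<6)|0x19=0x399
Byte[8]=84: continuation. acc=(acc<<6)|0x04=0xE644
Completed: cp=U+E644 (starts at byte 6)
Byte[9]=CC: 2-byte lead, need 1 cont bytes. acc=0xC
Byte[10]=A8: continuation. acc=(acc<<6)|0x28=0x328
Completed: cp=U+0328 (starts at byte 9)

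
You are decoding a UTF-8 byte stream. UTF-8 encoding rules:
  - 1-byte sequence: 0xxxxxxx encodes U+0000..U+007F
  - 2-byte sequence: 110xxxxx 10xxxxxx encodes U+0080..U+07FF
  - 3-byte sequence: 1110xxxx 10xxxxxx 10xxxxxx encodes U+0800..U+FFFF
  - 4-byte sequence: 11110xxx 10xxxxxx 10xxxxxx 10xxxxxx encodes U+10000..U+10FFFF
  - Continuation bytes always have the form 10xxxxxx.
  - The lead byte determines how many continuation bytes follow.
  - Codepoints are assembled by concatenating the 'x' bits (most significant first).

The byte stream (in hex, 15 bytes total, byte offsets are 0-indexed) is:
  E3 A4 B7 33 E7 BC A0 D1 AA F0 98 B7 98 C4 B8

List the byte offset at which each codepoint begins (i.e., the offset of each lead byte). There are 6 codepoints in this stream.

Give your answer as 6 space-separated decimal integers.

Answer: 0 3 4 7 9 13

Derivation:
Byte[0]=E3: 3-byte lead, need 2 cont bytes. acc=0x3
Byte[1]=A4: continuation. acc=(acc<<6)|0x24=0xE4
Byte[2]=B7: continuation. acc=(acc<<6)|0x37=0x3937
Completed: cp=U+3937 (starts at byte 0)
Byte[3]=33: 1-byte ASCII. cp=U+0033
Byte[4]=E7: 3-byte lead, need 2 cont bytes. acc=0x7
Byte[5]=BC: continuation. acc=(acc<<6)|0x3C=0x1FC
Byte[6]=A0: continuation. acc=(acc<<6)|0x20=0x7F20
Completed: cp=U+7F20 (starts at byte 4)
Byte[7]=D1: 2-byte lead, need 1 cont bytes. acc=0x11
Byte[8]=AA: continuation. acc=(acc<<6)|0x2A=0x46A
Completed: cp=U+046A (starts at byte 7)
Byte[9]=F0: 4-byte lead, need 3 cont bytes. acc=0x0
Byte[10]=98: continuation. acc=(acc<<6)|0x18=0x18
Byte[11]=B7: continuation. acc=(acc<<6)|0x37=0x637
Byte[12]=98: continuation. acc=(acc<<6)|0x18=0x18DD8
Completed: cp=U+18DD8 (starts at byte 9)
Byte[13]=C4: 2-byte lead, need 1 cont bytes. acc=0x4
Byte[14]=B8: continuation. acc=(acc<<6)|0x38=0x138
Completed: cp=U+0138 (starts at byte 13)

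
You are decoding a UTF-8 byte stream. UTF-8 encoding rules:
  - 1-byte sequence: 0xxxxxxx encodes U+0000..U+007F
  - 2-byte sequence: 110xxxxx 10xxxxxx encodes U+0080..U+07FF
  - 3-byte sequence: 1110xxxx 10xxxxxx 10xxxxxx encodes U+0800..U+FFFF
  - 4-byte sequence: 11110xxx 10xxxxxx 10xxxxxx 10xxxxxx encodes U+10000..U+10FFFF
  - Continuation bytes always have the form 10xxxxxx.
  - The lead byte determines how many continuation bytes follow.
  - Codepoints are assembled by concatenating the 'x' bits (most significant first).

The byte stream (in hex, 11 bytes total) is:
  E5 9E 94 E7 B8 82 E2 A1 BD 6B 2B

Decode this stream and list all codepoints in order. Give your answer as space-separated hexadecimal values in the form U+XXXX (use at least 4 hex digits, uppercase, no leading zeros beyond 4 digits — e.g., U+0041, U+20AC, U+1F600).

Byte[0]=E5: 3-byte lead, need 2 cont bytes. acc=0x5
Byte[1]=9E: continuation. acc=(acc<<6)|0x1E=0x15E
Byte[2]=94: continuation. acc=(acc<<6)|0x14=0x5794
Completed: cp=U+5794 (starts at byte 0)
Byte[3]=E7: 3-byte lead, need 2 cont bytes. acc=0x7
Byte[4]=B8: continuation. acc=(acc<<6)|0x38=0x1F8
Byte[5]=82: continuation. acc=(acc<<6)|0x02=0x7E02
Completed: cp=U+7E02 (starts at byte 3)
Byte[6]=E2: 3-byte lead, need 2 cont bytes. acc=0x2
Byte[7]=A1: continuation. acc=(acc<<6)|0x21=0xA1
Byte[8]=BD: continuation. acc=(acc<<6)|0x3D=0x287D
Completed: cp=U+287D (starts at byte 6)
Byte[9]=6B: 1-byte ASCII. cp=U+006B
Byte[10]=2B: 1-byte ASCII. cp=U+002B

Answer: U+5794 U+7E02 U+287D U+006B U+002B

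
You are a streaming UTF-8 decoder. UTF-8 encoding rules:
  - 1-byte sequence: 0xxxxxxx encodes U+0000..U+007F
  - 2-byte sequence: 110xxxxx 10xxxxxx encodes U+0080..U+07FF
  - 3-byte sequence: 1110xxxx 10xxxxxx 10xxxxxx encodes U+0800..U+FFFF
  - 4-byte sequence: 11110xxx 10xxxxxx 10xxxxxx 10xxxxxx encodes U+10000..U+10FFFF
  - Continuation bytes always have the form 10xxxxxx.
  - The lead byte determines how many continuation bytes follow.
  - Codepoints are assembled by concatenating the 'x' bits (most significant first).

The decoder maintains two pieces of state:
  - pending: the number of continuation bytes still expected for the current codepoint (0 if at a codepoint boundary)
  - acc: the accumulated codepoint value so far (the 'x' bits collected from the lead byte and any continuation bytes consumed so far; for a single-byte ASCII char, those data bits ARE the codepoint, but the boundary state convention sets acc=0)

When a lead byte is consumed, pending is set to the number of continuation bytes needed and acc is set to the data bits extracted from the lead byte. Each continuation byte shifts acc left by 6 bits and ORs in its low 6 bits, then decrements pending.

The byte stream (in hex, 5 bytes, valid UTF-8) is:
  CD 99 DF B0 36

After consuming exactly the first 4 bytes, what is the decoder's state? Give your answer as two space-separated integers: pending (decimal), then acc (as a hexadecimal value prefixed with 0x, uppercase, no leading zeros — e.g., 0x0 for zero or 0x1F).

Answer: 0 0x7F0

Derivation:
Byte[0]=CD: 2-byte lead. pending=1, acc=0xD
Byte[1]=99: continuation. acc=(acc<<6)|0x19=0x359, pending=0
Byte[2]=DF: 2-byte lead. pending=1, acc=0x1F
Byte[3]=B0: continuation. acc=(acc<<6)|0x30=0x7F0, pending=0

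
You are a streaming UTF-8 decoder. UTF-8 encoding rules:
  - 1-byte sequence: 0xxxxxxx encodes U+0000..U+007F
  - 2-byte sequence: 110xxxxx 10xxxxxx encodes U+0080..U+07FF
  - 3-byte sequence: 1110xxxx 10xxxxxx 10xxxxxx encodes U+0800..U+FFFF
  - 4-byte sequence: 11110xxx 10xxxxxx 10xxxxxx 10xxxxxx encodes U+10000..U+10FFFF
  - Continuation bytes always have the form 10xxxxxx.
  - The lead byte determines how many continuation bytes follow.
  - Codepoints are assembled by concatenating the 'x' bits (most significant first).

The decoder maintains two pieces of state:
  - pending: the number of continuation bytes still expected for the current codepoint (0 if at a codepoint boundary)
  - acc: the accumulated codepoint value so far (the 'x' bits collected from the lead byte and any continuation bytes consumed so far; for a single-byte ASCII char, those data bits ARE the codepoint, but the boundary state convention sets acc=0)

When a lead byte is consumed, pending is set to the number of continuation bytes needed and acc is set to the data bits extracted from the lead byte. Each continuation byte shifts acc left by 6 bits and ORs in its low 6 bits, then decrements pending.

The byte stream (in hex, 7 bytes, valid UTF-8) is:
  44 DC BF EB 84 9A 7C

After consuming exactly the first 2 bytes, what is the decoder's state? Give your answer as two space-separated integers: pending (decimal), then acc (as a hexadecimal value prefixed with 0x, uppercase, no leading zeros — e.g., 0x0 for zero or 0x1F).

Answer: 1 0x1C

Derivation:
Byte[0]=44: 1-byte. pending=0, acc=0x0
Byte[1]=DC: 2-byte lead. pending=1, acc=0x1C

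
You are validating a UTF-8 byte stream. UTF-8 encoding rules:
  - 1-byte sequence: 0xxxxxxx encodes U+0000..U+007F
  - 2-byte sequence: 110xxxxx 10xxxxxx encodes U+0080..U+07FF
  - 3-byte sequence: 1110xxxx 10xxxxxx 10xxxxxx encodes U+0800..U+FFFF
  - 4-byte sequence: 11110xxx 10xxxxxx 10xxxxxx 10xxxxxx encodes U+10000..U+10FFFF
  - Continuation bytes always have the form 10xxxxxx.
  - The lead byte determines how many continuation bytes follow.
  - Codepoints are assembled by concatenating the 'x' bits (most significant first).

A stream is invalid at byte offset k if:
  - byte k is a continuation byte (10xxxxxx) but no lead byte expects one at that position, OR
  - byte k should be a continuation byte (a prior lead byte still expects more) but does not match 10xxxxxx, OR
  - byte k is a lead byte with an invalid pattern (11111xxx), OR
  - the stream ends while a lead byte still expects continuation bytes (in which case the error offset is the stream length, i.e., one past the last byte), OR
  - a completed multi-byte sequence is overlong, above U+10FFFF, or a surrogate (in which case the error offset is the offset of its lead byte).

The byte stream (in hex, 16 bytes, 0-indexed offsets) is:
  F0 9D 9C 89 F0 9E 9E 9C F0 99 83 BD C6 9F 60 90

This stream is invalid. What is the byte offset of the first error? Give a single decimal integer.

Answer: 15

Derivation:
Byte[0]=F0: 4-byte lead, need 3 cont bytes. acc=0x0
Byte[1]=9D: continuation. acc=(acc<<6)|0x1D=0x1D
Byte[2]=9C: continuation. acc=(acc<<6)|0x1C=0x75C
Byte[3]=89: continuation. acc=(acc<<6)|0x09=0x1D709
Completed: cp=U+1D709 (starts at byte 0)
Byte[4]=F0: 4-byte lead, need 3 cont bytes. acc=0x0
Byte[5]=9E: continuation. acc=(acc<<6)|0x1E=0x1E
Byte[6]=9E: continuation. acc=(acc<<6)|0x1E=0x79E
Byte[7]=9C: continuation. acc=(acc<<6)|0x1C=0x1E79C
Completed: cp=U+1E79C (starts at byte 4)
Byte[8]=F0: 4-byte lead, need 3 cont bytes. acc=0x0
Byte[9]=99: continuation. acc=(acc<<6)|0x19=0x19
Byte[10]=83: continuation. acc=(acc<<6)|0x03=0x643
Byte[11]=BD: continuation. acc=(acc<<6)|0x3D=0x190FD
Completed: cp=U+190FD (starts at byte 8)
Byte[12]=C6: 2-byte lead, need 1 cont bytes. acc=0x6
Byte[13]=9F: continuation. acc=(acc<<6)|0x1F=0x19F
Completed: cp=U+019F (starts at byte 12)
Byte[14]=60: 1-byte ASCII. cp=U+0060
Byte[15]=90: INVALID lead byte (not 0xxx/110x/1110/11110)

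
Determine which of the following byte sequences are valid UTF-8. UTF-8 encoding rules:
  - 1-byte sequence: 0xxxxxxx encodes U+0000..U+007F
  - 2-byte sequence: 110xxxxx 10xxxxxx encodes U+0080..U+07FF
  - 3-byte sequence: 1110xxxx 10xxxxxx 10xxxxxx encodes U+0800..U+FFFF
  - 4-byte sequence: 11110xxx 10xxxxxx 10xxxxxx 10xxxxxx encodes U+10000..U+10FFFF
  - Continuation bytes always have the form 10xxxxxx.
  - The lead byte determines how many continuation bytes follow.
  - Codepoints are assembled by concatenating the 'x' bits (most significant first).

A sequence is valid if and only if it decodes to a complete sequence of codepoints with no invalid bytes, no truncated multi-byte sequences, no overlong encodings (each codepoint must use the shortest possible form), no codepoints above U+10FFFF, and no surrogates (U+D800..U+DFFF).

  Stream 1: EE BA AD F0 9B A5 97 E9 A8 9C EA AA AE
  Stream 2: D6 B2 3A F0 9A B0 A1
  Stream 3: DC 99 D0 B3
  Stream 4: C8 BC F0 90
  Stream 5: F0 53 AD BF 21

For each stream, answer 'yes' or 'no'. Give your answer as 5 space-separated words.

Answer: yes yes yes no no

Derivation:
Stream 1: decodes cleanly. VALID
Stream 2: decodes cleanly. VALID
Stream 3: decodes cleanly. VALID
Stream 4: error at byte offset 4. INVALID
Stream 5: error at byte offset 1. INVALID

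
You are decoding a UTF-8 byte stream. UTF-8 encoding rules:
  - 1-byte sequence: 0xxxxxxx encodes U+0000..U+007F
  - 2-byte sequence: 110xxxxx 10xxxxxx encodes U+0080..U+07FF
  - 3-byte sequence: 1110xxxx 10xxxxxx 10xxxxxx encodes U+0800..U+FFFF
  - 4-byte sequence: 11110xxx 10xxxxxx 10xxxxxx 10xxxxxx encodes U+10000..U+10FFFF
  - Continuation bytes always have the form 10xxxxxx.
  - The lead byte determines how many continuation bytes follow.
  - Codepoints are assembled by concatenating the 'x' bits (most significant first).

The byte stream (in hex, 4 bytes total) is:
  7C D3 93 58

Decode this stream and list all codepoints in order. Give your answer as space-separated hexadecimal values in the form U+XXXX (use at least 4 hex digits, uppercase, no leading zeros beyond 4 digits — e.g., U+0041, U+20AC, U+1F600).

Answer: U+007C U+04D3 U+0058

Derivation:
Byte[0]=7C: 1-byte ASCII. cp=U+007C
Byte[1]=D3: 2-byte lead, need 1 cont bytes. acc=0x13
Byte[2]=93: continuation. acc=(acc<<6)|0x13=0x4D3
Completed: cp=U+04D3 (starts at byte 1)
Byte[3]=58: 1-byte ASCII. cp=U+0058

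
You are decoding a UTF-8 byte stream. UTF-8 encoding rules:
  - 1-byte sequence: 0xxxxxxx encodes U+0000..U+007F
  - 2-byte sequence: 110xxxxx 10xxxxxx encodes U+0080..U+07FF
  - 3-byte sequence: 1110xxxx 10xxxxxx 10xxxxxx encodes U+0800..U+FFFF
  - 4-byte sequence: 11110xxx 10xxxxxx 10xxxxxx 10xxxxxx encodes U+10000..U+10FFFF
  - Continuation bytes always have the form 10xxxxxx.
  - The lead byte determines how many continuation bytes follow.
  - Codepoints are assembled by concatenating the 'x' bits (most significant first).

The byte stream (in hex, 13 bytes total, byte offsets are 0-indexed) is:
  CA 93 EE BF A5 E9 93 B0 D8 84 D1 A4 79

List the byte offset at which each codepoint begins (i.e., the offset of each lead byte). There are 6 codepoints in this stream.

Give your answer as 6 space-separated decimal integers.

Answer: 0 2 5 8 10 12

Derivation:
Byte[0]=CA: 2-byte lead, need 1 cont bytes. acc=0xA
Byte[1]=93: continuation. acc=(acc<<6)|0x13=0x293
Completed: cp=U+0293 (starts at byte 0)
Byte[2]=EE: 3-byte lead, need 2 cont bytes. acc=0xE
Byte[3]=BF: continuation. acc=(acc<<6)|0x3F=0x3BF
Byte[4]=A5: continuation. acc=(acc<<6)|0x25=0xEFE5
Completed: cp=U+EFE5 (starts at byte 2)
Byte[5]=E9: 3-byte lead, need 2 cont bytes. acc=0x9
Byte[6]=93: continuation. acc=(acc<<6)|0x13=0x253
Byte[7]=B0: continuation. acc=(acc<<6)|0x30=0x94F0
Completed: cp=U+94F0 (starts at byte 5)
Byte[8]=D8: 2-byte lead, need 1 cont bytes. acc=0x18
Byte[9]=84: continuation. acc=(acc<<6)|0x04=0x604
Completed: cp=U+0604 (starts at byte 8)
Byte[10]=D1: 2-byte lead, need 1 cont bytes. acc=0x11
Byte[11]=A4: continuation. acc=(acc<<6)|0x24=0x464
Completed: cp=U+0464 (starts at byte 10)
Byte[12]=79: 1-byte ASCII. cp=U+0079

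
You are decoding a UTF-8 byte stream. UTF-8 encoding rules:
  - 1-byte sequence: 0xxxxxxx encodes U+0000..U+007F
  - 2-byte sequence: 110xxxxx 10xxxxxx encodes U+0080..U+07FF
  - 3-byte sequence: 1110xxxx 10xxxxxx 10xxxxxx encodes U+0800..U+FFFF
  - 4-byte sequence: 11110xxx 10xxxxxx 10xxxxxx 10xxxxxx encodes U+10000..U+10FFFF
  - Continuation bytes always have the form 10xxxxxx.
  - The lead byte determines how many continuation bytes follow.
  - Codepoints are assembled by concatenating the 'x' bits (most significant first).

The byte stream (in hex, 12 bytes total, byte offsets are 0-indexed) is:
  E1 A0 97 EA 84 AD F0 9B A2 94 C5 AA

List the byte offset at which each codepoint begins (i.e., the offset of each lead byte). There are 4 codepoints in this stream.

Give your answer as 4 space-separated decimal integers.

Answer: 0 3 6 10

Derivation:
Byte[0]=E1: 3-byte lead, need 2 cont bytes. acc=0x1
Byte[1]=A0: continuation. acc=(acc<<6)|0x20=0x60
Byte[2]=97: continuation. acc=(acc<<6)|0x17=0x1817
Completed: cp=U+1817 (starts at byte 0)
Byte[3]=EA: 3-byte lead, need 2 cont bytes. acc=0xA
Byte[4]=84: continuation. acc=(acc<<6)|0x04=0x284
Byte[5]=AD: continuation. acc=(acc<<6)|0x2D=0xA12D
Completed: cp=U+A12D (starts at byte 3)
Byte[6]=F0: 4-byte lead, need 3 cont bytes. acc=0x0
Byte[7]=9B: continuation. acc=(acc<<6)|0x1B=0x1B
Byte[8]=A2: continuation. acc=(acc<<6)|0x22=0x6E2
Byte[9]=94: continuation. acc=(acc<<6)|0x14=0x1B894
Completed: cp=U+1B894 (starts at byte 6)
Byte[10]=C5: 2-byte lead, need 1 cont bytes. acc=0x5
Byte[11]=AA: continuation. acc=(acc<<6)|0x2A=0x16A
Completed: cp=U+016A (starts at byte 10)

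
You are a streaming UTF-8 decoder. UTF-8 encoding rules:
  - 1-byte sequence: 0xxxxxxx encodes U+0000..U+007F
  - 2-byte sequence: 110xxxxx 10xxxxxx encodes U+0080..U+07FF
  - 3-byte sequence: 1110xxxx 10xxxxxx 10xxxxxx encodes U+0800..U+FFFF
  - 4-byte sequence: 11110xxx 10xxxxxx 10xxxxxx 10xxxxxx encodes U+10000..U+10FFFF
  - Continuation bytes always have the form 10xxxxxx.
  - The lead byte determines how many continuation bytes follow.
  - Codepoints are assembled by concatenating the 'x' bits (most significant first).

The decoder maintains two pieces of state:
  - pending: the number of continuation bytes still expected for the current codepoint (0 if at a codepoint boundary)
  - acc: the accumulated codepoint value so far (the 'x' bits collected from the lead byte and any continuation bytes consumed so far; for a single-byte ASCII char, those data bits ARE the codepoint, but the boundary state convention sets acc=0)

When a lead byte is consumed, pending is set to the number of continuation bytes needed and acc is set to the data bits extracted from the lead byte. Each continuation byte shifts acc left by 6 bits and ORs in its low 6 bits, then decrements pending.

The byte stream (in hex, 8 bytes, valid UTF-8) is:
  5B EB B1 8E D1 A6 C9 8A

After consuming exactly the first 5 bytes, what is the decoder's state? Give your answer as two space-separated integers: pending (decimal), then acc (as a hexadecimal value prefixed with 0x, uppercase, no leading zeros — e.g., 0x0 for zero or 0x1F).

Byte[0]=5B: 1-byte. pending=0, acc=0x0
Byte[1]=EB: 3-byte lead. pending=2, acc=0xB
Byte[2]=B1: continuation. acc=(acc<<6)|0x31=0x2F1, pending=1
Byte[3]=8E: continuation. acc=(acc<<6)|0x0E=0xBC4E, pending=0
Byte[4]=D1: 2-byte lead. pending=1, acc=0x11

Answer: 1 0x11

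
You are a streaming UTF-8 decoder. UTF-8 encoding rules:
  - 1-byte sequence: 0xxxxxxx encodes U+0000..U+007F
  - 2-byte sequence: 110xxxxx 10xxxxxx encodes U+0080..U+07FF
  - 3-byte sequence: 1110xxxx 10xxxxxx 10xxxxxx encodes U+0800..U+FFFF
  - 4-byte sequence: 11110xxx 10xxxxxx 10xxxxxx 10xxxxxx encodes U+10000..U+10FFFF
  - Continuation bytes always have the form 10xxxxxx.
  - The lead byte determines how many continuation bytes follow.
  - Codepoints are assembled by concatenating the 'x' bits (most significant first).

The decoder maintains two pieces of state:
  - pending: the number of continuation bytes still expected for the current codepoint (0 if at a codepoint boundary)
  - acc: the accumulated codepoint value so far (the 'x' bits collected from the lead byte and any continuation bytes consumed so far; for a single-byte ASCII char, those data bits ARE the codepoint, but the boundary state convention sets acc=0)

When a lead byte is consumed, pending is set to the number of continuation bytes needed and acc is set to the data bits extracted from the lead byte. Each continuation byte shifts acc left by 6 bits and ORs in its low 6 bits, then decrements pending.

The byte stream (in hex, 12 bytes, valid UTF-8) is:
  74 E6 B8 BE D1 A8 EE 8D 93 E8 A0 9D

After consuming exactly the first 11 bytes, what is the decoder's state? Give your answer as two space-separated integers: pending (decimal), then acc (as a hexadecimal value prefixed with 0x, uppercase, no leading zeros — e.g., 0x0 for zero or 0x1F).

Byte[0]=74: 1-byte. pending=0, acc=0x0
Byte[1]=E6: 3-byte lead. pending=2, acc=0x6
Byte[2]=B8: continuation. acc=(acc<<6)|0x38=0x1B8, pending=1
Byte[3]=BE: continuation. acc=(acc<<6)|0x3E=0x6E3E, pending=0
Byte[4]=D1: 2-byte lead. pending=1, acc=0x11
Byte[5]=A8: continuation. acc=(acc<<6)|0x28=0x468, pending=0
Byte[6]=EE: 3-byte lead. pending=2, acc=0xE
Byte[7]=8D: continuation. acc=(acc<<6)|0x0D=0x38D, pending=1
Byte[8]=93: continuation. acc=(acc<<6)|0x13=0xE353, pending=0
Byte[9]=E8: 3-byte lead. pending=2, acc=0x8
Byte[10]=A0: continuation. acc=(acc<<6)|0x20=0x220, pending=1

Answer: 1 0x220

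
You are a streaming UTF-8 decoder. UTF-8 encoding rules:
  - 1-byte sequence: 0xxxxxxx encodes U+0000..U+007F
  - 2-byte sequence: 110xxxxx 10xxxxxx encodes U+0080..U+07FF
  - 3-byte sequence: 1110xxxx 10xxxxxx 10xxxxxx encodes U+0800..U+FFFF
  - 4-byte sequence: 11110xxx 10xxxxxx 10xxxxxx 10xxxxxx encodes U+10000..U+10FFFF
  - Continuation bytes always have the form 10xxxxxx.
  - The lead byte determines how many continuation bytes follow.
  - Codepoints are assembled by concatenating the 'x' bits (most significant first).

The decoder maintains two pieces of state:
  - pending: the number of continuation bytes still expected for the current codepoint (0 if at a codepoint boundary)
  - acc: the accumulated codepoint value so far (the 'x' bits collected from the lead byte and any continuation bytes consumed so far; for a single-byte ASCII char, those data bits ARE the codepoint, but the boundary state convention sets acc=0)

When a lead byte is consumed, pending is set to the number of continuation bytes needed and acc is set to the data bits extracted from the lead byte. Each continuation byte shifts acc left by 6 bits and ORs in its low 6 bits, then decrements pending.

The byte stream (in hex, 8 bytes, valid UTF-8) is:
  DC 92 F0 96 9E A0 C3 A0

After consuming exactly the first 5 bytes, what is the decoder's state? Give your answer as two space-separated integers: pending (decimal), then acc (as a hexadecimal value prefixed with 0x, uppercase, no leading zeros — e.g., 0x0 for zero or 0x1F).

Answer: 1 0x59E

Derivation:
Byte[0]=DC: 2-byte lead. pending=1, acc=0x1C
Byte[1]=92: continuation. acc=(acc<<6)|0x12=0x712, pending=0
Byte[2]=F0: 4-byte lead. pending=3, acc=0x0
Byte[3]=96: continuation. acc=(acc<<6)|0x16=0x16, pending=2
Byte[4]=9E: continuation. acc=(acc<<6)|0x1E=0x59E, pending=1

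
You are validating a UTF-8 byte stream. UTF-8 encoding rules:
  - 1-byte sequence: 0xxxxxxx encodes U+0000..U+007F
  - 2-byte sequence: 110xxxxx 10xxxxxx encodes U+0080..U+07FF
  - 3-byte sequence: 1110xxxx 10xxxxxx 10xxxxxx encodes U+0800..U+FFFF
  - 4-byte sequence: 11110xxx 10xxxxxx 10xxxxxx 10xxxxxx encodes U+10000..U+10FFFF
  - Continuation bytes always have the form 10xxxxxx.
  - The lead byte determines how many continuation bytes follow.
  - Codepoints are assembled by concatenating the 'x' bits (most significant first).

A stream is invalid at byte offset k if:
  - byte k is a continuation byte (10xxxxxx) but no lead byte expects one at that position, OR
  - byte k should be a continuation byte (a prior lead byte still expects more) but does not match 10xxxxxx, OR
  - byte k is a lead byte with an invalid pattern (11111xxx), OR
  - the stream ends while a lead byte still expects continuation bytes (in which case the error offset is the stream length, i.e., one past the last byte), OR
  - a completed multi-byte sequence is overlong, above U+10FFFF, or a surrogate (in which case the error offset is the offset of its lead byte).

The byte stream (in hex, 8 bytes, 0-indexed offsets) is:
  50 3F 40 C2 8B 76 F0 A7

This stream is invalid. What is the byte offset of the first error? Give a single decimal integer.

Answer: 8

Derivation:
Byte[0]=50: 1-byte ASCII. cp=U+0050
Byte[1]=3F: 1-byte ASCII. cp=U+003F
Byte[2]=40: 1-byte ASCII. cp=U+0040
Byte[3]=C2: 2-byte lead, need 1 cont bytes. acc=0x2
Byte[4]=8B: continuation. acc=(acc<<6)|0x0B=0x8B
Completed: cp=U+008B (starts at byte 3)
Byte[5]=76: 1-byte ASCII. cp=U+0076
Byte[6]=F0: 4-byte lead, need 3 cont bytes. acc=0x0
Byte[7]=A7: continuation. acc=(acc<<6)|0x27=0x27
Byte[8]: stream ended, expected continuation. INVALID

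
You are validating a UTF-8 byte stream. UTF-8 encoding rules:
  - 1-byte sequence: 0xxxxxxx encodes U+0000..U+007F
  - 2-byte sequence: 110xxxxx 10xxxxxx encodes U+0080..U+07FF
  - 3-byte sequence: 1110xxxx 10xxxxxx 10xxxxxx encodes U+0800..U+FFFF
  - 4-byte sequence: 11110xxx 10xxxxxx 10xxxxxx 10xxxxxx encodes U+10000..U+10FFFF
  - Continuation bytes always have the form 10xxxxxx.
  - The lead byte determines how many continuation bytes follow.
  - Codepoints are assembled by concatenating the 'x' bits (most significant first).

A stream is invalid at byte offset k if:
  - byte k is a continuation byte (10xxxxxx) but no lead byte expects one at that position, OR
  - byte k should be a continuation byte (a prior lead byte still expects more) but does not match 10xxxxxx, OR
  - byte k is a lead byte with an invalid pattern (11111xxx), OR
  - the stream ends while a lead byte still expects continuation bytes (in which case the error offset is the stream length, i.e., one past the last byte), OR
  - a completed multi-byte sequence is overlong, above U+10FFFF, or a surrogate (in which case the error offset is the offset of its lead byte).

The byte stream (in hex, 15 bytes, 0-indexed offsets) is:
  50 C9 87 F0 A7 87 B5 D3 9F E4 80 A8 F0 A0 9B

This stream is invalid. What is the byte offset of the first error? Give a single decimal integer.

Byte[0]=50: 1-byte ASCII. cp=U+0050
Byte[1]=C9: 2-byte lead, need 1 cont bytes. acc=0x9
Byte[2]=87: continuation. acc=(acc<<6)|0x07=0x247
Completed: cp=U+0247 (starts at byte 1)
Byte[3]=F0: 4-byte lead, need 3 cont bytes. acc=0x0
Byte[4]=A7: continuation. acc=(acc<<6)|0x27=0x27
Byte[5]=87: continuation. acc=(acc<<6)|0x07=0x9C7
Byte[6]=B5: continuation. acc=(acc<<6)|0x35=0x271F5
Completed: cp=U+271F5 (starts at byte 3)
Byte[7]=D3: 2-byte lead, need 1 cont bytes. acc=0x13
Byte[8]=9F: continuation. acc=(acc<<6)|0x1F=0x4DF
Completed: cp=U+04DF (starts at byte 7)
Byte[9]=E4: 3-byte lead, need 2 cont bytes. acc=0x4
Byte[10]=80: continuation. acc=(acc<<6)|0x00=0x100
Byte[11]=A8: continuation. acc=(acc<<6)|0x28=0x4028
Completed: cp=U+4028 (starts at byte 9)
Byte[12]=F0: 4-byte lead, need 3 cont bytes. acc=0x0
Byte[13]=A0: continuation. acc=(acc<<6)|0x20=0x20
Byte[14]=9B: continuation. acc=(acc<<6)|0x1B=0x81B
Byte[15]: stream ended, expected continuation. INVALID

Answer: 15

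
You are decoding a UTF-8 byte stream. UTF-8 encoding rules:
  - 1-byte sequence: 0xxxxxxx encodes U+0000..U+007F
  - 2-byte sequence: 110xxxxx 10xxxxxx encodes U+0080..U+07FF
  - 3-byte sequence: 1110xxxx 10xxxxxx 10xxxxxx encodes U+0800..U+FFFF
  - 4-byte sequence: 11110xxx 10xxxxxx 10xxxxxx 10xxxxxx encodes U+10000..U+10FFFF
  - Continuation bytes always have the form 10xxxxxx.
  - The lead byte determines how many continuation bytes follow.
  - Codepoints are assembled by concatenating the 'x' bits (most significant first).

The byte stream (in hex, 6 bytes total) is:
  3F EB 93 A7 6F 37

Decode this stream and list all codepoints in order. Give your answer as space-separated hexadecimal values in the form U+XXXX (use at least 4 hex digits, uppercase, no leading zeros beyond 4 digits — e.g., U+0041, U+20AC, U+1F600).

Answer: U+003F U+B4E7 U+006F U+0037

Derivation:
Byte[0]=3F: 1-byte ASCII. cp=U+003F
Byte[1]=EB: 3-byte lead, need 2 cont bytes. acc=0xB
Byte[2]=93: continuation. acc=(acc<<6)|0x13=0x2D3
Byte[3]=A7: continuation. acc=(acc<<6)|0x27=0xB4E7
Completed: cp=U+B4E7 (starts at byte 1)
Byte[4]=6F: 1-byte ASCII. cp=U+006F
Byte[5]=37: 1-byte ASCII. cp=U+0037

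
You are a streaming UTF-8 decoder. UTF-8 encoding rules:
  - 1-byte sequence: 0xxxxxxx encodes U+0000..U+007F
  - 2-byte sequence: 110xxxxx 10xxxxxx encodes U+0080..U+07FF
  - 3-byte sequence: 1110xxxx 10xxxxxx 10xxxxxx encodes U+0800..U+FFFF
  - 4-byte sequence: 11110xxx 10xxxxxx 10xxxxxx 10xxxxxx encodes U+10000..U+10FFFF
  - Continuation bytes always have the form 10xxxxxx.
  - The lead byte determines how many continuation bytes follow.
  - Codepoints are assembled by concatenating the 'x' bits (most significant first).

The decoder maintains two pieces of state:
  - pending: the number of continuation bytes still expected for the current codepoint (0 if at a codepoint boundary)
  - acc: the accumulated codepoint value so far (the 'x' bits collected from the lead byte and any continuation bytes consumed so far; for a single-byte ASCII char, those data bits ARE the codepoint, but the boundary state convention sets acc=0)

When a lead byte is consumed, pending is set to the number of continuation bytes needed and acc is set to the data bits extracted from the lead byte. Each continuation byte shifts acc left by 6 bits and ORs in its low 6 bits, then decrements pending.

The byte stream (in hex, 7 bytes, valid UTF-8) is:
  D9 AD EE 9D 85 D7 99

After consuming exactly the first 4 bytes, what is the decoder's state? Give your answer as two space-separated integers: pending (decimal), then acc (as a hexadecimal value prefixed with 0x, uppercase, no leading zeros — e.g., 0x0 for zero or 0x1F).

Answer: 1 0x39D

Derivation:
Byte[0]=D9: 2-byte lead. pending=1, acc=0x19
Byte[1]=AD: continuation. acc=(acc<<6)|0x2D=0x66D, pending=0
Byte[2]=EE: 3-byte lead. pending=2, acc=0xE
Byte[3]=9D: continuation. acc=(acc<<6)|0x1D=0x39D, pending=1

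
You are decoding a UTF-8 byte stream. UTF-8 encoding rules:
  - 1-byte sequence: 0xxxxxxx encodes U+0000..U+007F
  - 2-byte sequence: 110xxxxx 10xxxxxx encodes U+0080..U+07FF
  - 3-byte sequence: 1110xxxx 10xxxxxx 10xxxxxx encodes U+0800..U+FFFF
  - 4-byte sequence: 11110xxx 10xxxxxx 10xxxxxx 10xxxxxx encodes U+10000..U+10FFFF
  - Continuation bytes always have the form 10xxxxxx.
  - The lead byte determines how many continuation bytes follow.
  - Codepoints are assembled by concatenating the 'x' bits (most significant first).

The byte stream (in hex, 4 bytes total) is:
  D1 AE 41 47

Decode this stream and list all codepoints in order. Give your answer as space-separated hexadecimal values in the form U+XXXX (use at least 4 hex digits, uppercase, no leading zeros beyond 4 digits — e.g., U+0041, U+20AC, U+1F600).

Answer: U+046E U+0041 U+0047

Derivation:
Byte[0]=D1: 2-byte lead, need 1 cont bytes. acc=0x11
Byte[1]=AE: continuation. acc=(acc<<6)|0x2E=0x46E
Completed: cp=U+046E (starts at byte 0)
Byte[2]=41: 1-byte ASCII. cp=U+0041
Byte[3]=47: 1-byte ASCII. cp=U+0047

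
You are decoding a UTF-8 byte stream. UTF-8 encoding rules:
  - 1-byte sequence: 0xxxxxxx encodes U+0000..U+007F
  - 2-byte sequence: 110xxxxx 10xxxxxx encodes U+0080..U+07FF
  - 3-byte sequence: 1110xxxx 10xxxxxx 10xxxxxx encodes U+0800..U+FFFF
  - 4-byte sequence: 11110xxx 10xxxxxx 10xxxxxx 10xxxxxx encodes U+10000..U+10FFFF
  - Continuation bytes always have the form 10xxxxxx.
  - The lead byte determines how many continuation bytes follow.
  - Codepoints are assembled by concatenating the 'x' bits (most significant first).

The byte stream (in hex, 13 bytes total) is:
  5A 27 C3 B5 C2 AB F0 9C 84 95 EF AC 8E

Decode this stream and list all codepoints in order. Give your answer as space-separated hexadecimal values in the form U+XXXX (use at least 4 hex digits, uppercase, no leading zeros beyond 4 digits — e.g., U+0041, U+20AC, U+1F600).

Byte[0]=5A: 1-byte ASCII. cp=U+005A
Byte[1]=27: 1-byte ASCII. cp=U+0027
Byte[2]=C3: 2-byte lead, need 1 cont bytes. acc=0x3
Byte[3]=B5: continuation. acc=(acc<<6)|0x35=0xF5
Completed: cp=U+00F5 (starts at byte 2)
Byte[4]=C2: 2-byte lead, need 1 cont bytes. acc=0x2
Byte[5]=AB: continuation. acc=(acc<<6)|0x2B=0xAB
Completed: cp=U+00AB (starts at byte 4)
Byte[6]=F0: 4-byte lead, need 3 cont bytes. acc=0x0
Byte[7]=9C: continuation. acc=(acc<<6)|0x1C=0x1C
Byte[8]=84: continuation. acc=(acc<<6)|0x04=0x704
Byte[9]=95: continuation. acc=(acc<<6)|0x15=0x1C115
Completed: cp=U+1C115 (starts at byte 6)
Byte[10]=EF: 3-byte lead, need 2 cont bytes. acc=0xF
Byte[11]=AC: continuation. acc=(acc<<6)|0x2C=0x3EC
Byte[12]=8E: continuation. acc=(acc<<6)|0x0E=0xFB0E
Completed: cp=U+FB0E (starts at byte 10)

Answer: U+005A U+0027 U+00F5 U+00AB U+1C115 U+FB0E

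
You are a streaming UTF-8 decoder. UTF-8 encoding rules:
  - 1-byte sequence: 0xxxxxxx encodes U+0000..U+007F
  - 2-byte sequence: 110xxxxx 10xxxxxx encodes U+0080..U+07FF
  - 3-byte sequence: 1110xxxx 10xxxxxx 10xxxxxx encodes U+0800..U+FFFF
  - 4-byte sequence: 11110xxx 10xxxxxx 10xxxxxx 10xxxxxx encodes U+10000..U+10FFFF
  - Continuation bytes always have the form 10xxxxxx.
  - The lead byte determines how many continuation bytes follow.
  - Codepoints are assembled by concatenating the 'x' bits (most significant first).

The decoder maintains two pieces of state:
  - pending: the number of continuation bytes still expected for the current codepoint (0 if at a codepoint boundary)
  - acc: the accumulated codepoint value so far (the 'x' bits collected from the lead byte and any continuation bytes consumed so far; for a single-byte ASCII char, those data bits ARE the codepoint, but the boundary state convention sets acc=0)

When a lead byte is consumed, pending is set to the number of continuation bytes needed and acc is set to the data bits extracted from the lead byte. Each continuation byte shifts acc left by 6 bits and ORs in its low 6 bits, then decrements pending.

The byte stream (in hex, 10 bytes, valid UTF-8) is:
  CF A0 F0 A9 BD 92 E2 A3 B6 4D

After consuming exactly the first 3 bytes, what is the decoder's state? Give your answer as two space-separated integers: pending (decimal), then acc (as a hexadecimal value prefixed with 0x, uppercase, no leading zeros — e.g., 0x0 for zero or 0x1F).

Byte[0]=CF: 2-byte lead. pending=1, acc=0xF
Byte[1]=A0: continuation. acc=(acc<<6)|0x20=0x3E0, pending=0
Byte[2]=F0: 4-byte lead. pending=3, acc=0x0

Answer: 3 0x0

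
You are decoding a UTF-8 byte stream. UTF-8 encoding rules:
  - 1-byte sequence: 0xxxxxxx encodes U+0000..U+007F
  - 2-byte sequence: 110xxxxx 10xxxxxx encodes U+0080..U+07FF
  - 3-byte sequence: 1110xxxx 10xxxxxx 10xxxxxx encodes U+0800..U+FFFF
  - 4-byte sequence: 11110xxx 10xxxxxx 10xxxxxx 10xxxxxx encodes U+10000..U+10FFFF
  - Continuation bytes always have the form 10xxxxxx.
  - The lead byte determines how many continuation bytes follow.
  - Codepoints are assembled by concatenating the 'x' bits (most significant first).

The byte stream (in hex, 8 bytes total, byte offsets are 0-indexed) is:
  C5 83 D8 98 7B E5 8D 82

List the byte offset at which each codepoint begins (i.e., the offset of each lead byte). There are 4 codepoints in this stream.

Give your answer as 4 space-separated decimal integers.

Byte[0]=C5: 2-byte lead, need 1 cont bytes. acc=0x5
Byte[1]=83: continuation. acc=(acc<<6)|0x03=0x143
Completed: cp=U+0143 (starts at byte 0)
Byte[2]=D8: 2-byte lead, need 1 cont bytes. acc=0x18
Byte[3]=98: continuation. acc=(acc<<6)|0x18=0x618
Completed: cp=U+0618 (starts at byte 2)
Byte[4]=7B: 1-byte ASCII. cp=U+007B
Byte[5]=E5: 3-byte lead, need 2 cont bytes. acc=0x5
Byte[6]=8D: continuation. acc=(acc<<6)|0x0D=0x14D
Byte[7]=82: continuation. acc=(acc<<6)|0x02=0x5342
Completed: cp=U+5342 (starts at byte 5)

Answer: 0 2 4 5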